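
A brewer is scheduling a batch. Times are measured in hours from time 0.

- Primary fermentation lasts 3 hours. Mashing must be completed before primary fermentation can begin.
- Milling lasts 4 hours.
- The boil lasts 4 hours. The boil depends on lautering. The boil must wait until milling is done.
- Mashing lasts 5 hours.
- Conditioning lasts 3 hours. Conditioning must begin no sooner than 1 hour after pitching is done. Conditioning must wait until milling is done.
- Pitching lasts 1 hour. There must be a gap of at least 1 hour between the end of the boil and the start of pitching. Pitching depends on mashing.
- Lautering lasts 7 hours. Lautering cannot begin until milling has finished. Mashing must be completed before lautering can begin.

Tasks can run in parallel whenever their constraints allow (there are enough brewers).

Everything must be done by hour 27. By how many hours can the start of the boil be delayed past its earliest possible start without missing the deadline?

Nothing blocks mashing, so it runs from hour 0 to hour 5.
Milling has no prerequisites, so it starts at hour 0 and finishes at hour 4.
Lautering cannot start until milling (finishes hour 4); mashing (finishes hour 5). The controlling bound is hour 5, so lautering finishes at 5 + 7 = hour 12.
For the boil: lautering (finishes hour 12); milling (finishes hour 4). Taking the maximum gives a start of hour 12, and it finishes at 12 + 4 = hour 16.

Working backward from the deadline:
Conditioning has no dependents, so it just needs to finish by hour 27. Starting by 27 − 3 = hour 24 achieves that.
Since conditioning (must start by hour 24, minus 1-hour gap → hour 23) depends on it, pitching must finish by hour 23. Backing off its 1-hour duration gives a latest start of hour 22.
The boil has to be done before pitching (must start by hour 22, minus 1-hour gap → hour 21). That means finishing by hour 21, i.e. starting by 21 − 4 = hour 17.
So the boil can start as early as hour 12 and as late as hour 17, giving 17 − 12 = 5 hours of slack.

5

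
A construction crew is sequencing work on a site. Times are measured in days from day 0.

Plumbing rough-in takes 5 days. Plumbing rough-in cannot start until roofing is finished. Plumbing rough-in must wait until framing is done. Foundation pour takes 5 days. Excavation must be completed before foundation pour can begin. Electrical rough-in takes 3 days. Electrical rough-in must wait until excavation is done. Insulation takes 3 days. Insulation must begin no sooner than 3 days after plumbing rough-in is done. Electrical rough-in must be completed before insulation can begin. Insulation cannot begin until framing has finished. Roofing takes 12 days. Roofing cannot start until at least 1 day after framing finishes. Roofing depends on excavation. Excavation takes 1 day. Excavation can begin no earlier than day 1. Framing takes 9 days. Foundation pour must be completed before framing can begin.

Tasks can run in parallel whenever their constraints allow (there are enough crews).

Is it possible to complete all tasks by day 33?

No

Excavation cannot begin until its own release at day 1. It runs from day 1 to 1 + 1 = day 2.
Electrical rough-in waits on excavation (finishes day 2), so it starts at day 2 and finishes at 2 + 3 = day 5.
Foundation pour cannot begin until excavation (finishes day 2). It runs from day 2 to 2 + 5 = day 7.
Framing cannot begin until foundation pour (finishes day 7). It runs from day 7 to 7 + 9 = day 16.
For roofing: framing (finishes day 16, plus 1-day gap → day 17); excavation (finishes day 2). Taking the maximum gives a start of day 17, and it finishes at 17 + 12 = day 29.
For plumbing rough-in: roofing (finishes day 29); framing (finishes day 16). Taking the maximum gives a start of day 29, and it finishes at 29 + 5 = day 34.
For insulation: plumbing rough-in (finishes day 34, plus 3-day gap → day 37); electrical rough-in (finishes day 5); framing (finishes day 16). Taking the maximum gives a start of day 37, and it finishes at 37 + 3 = day 40.
The earliest everything can be done is day 40, which is after the deadline of 33, so it is not possible.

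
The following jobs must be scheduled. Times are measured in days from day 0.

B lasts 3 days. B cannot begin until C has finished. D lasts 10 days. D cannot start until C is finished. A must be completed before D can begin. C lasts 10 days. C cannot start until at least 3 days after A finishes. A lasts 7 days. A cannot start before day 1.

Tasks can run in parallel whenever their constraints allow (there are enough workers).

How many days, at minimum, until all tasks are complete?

After its own release at day 1, A can start at day 1 and finishes at day 8.
After A (finishes day 8, plus 3-day gap → day 11), C can start at day 11 and finishes at day 21.
D has to wait for C (finishes day 21); A (finishes day 8). The latest of these is day 21, so D runs day 21 to 21 + 10 = day 31.
After C (finishes day 21), B can start at day 21 and finishes at day 24.
All tasks are finished once the last one completes. Finish times: A at 8, B at 24, C at 21, D at 31. The latest is day 31.

31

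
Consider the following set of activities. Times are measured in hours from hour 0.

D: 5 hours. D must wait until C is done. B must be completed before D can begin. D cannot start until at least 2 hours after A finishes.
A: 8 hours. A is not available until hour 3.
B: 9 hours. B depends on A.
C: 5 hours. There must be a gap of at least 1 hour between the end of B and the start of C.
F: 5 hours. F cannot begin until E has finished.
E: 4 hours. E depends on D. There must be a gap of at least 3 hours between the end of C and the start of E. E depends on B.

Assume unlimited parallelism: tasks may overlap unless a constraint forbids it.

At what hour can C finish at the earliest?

After its own release at hour 3, A can start at hour 3 and finishes at hour 11.
B cannot begin until A (finishes hour 11). It runs from hour 11 to 11 + 9 = hour 20.
After B (finishes hour 20, plus 1-hour gap → hour 21), C can start at hour 21 and finishes at hour 26.

26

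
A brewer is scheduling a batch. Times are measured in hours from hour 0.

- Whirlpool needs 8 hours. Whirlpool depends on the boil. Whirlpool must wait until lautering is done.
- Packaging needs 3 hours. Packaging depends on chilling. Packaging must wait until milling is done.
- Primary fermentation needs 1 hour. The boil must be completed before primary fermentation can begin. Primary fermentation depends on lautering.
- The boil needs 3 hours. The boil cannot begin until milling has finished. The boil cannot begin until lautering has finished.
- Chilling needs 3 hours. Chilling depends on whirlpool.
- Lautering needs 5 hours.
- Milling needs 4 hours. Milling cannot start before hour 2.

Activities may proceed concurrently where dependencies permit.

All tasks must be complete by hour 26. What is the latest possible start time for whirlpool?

12

Nothing follows packaging; the deadline of hour 26 is its only limit. It must start by 26 − 3 = hour 23.
Since packaging (must start by hour 23) depends on it, chilling must finish by hour 23. Backing off its 3-hour duration gives a latest start of hour 20.
Whirlpool feeds into chilling (must start by hour 20); so whirlpool must finish by hour 20 and therefore start by hour 12.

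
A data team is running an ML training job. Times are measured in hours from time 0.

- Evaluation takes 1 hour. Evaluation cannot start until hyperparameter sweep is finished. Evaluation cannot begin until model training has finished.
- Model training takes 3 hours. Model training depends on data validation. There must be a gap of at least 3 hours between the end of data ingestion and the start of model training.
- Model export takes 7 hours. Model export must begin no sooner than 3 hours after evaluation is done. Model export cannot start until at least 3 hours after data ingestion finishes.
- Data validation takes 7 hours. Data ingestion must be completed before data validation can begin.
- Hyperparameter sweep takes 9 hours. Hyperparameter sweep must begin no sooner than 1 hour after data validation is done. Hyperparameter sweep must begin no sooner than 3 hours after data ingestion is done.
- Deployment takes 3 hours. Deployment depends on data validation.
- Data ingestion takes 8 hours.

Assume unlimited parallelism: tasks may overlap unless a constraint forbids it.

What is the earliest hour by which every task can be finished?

36

Data ingestion can start immediately at hour 0; it finishes at hour 8.
Data validation waits on data ingestion (finishes hour 8), so it starts at hour 8 and finishes at 8 + 7 = hour 15.
Deployment cannot begin until data validation (finishes hour 15). It runs from hour 15 to 15 + 3 = hour 18.
Model training needs all of data validation (finishes hour 15); data ingestion (finishes hour 8, plus 3-hour gap → hour 11). That puts its earliest start at hour 15; it finishes at 15 + 3 = hour 18.
Hyperparameter sweep cannot start until data validation (finishes hour 15, plus 1-hour gap → hour 16); data ingestion (finishes hour 8, plus 3-hour gap → hour 11). The controlling bound is hour 16, so hyperparameter sweep finishes at 16 + 9 = hour 25.
Evaluation cannot start until hyperparameter sweep (finishes hour 25); model training (finishes hour 18). The controlling bound is hour 25, so evaluation finishes at 25 + 1 = hour 26.
Model export has to wait for evaluation (finishes hour 26, plus 3-hour gap → hour 29); data ingestion (finishes hour 8, plus 3-hour gap → hour 11). The latest of these is hour 29, so model export runs hour 29 to 29 + 7 = hour 36.
All tasks are finished once the last one completes. Finish times: Data ingestion at 8, Data validation at 15, Hyperparameter sweep at 25, Model training at 18, Evaluation at 26, Model export at 36, Deployment at 18. The latest is hour 36.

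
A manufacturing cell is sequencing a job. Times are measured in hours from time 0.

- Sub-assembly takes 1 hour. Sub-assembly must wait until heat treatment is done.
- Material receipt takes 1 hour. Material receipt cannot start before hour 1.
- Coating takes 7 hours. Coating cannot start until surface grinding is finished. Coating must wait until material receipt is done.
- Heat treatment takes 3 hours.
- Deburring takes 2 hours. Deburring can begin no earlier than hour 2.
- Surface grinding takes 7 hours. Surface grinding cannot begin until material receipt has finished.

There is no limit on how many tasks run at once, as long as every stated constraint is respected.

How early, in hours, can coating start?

9

Material receipt waits on its own release at hour 1, so it starts at hour 1 and finishes at 1 + 1 = hour 2.
Surface grinding waits on material receipt (finishes hour 2), so it starts at hour 2 and finishes at 2 + 7 = hour 9.
Coating waits on surface grinding (finishes hour 9); material receipt (finishes hour 2). The latest of these is hour 9, which is the earliest coating can start.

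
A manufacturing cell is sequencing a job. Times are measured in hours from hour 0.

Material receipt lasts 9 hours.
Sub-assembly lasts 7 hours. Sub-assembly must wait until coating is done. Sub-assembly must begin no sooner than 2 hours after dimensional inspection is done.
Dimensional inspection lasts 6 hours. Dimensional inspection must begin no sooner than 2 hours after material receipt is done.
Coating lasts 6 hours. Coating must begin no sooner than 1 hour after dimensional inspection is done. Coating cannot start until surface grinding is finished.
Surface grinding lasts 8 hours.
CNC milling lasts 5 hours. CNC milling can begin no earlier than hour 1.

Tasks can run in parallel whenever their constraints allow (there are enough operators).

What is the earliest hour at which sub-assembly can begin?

24

Nothing blocks surface grinding, so it runs from hour 0 to hour 8.
Material receipt has no prerequisites, so it starts at hour 0 and finishes at hour 9.
Dimensional inspection waits on material receipt (finishes hour 9, plus 2-hour gap → hour 11), so it starts at hour 11 and finishes at 11 + 6 = hour 17.
Coating has to wait for dimensional inspection (finishes hour 17, plus 1-hour gap → hour 18); surface grinding (finishes hour 8). The latest of these is hour 18, so coating runs hour 18 to 18 + 6 = hour 24.
Sub-assembly waits on coating (finishes hour 24); dimensional inspection (finishes hour 17, plus 2-hour gap → hour 19). The latest of these is hour 24, which is the earliest sub-assembly can start.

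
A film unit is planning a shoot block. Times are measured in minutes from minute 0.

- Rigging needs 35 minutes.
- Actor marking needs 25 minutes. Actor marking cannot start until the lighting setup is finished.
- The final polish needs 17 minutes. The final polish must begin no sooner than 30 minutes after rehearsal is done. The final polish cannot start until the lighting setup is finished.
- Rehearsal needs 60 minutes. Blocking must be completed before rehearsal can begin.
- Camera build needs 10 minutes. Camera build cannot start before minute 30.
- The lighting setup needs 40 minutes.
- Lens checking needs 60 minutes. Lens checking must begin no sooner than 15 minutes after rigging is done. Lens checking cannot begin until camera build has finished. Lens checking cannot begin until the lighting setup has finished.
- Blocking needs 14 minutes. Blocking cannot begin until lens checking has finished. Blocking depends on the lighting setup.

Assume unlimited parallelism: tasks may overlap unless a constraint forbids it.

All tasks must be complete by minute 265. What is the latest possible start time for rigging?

34

To finish by minute 265, the final polish (duration 17) must start no later than minute 248.
Since the final polish (must start by minute 248, minus 30-minute gap → minute 218) depends on it, rehearsal must finish by minute 218. Backing off its 60-minute duration gives a latest start of minute 158.
Blocking has to be done before rehearsal (must start by minute 158). That means finishing by minute 158, i.e. starting by 158 − 14 = minute 144.
Lens checking must finish before blocking (must start by minute 144). With a 60-minute duration, lens checking must start by 144 − 60 = minute 84.
Rigging must finish before lens checking (must start by minute 84, minus 15-minute gap → minute 69). With a 35-minute duration, rigging must start by 69 − 35 = minute 34.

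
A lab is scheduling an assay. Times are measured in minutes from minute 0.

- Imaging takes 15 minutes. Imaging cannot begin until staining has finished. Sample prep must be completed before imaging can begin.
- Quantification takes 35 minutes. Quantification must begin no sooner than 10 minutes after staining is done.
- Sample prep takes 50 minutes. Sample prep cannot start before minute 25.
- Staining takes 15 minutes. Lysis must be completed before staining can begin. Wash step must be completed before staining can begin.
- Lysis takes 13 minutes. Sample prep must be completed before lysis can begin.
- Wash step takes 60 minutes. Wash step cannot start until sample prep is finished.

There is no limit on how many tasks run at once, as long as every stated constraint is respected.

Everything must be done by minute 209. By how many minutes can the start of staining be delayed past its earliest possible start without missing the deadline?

Sample prep waits on its own release at minute 25, so it starts at minute 25 and finishes at 25 + 50 = minute 75.
Wash step waits on sample prep (finishes minute 75), so it starts at minute 75 and finishes at 75 + 60 = minute 135.
Lysis waits on sample prep (finishes minute 75), so it starts at minute 75 and finishes at 75 + 13 = minute 88.
For staining: lysis (finishes minute 88); wash step (finishes minute 135). Taking the maximum gives a start of minute 135, and it finishes at 135 + 15 = minute 150.

Working backward from the deadline:
Imaging must finish by minute 209; it takes 15 minutes, so it must start by 209 − 15 = minute 194.
Quantification has no dependents, so it just needs to finish by minute 209. Starting by 209 − 35 = minute 174 achieves that.
For staining: imaging (must start by minute 194); quantification (must start by minute 174, minus 10-minute gap → minute 164). The most restrictive is minute 164; with a 15-minute duration, staining must start by minute 149.
So staining can start as early as minute 135 and as late as minute 149, giving 149 − 135 = 14 minutes of slack.

14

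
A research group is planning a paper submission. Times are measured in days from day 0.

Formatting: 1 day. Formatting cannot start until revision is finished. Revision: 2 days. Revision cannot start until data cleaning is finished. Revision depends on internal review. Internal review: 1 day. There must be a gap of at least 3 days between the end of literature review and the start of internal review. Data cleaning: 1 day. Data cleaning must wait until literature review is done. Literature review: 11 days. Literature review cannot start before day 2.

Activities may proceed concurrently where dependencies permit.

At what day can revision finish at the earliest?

Literature review waits on its own release at day 2, so it starts at day 2 and finishes at 2 + 11 = day 13.
After literature review (finishes day 13, plus 3-day gap → day 16), internal review can start at day 16 and finishes at day 17.
Data cleaning waits on literature review (finishes day 13), so it starts at day 13 and finishes at 13 + 1 = day 14.
For revision: data cleaning (finishes day 14); internal review (finishes day 17). Taking the maximum gives a start of day 17, and it finishes at 17 + 2 = day 19.

19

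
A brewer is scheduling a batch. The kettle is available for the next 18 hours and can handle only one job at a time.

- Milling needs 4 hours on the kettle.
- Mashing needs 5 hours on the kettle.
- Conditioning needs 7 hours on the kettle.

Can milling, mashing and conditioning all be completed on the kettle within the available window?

Yes

Running back to back, the jobs need 4 + 5 + 7 = 16 hours on the kettle.
Since 16 ≤ 18, they fit within the window.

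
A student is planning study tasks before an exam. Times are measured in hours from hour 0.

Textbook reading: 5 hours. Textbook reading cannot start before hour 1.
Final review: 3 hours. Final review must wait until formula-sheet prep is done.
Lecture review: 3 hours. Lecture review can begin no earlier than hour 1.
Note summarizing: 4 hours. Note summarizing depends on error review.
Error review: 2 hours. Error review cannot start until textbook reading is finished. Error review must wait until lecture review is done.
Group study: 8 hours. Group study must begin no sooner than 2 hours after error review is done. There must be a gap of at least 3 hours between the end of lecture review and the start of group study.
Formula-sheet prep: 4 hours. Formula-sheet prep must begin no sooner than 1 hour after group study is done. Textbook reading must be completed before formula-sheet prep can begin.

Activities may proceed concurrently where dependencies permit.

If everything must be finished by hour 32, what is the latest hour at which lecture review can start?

Final review must finish by hour 32; it takes 3 hours, so it must start by 32 − 3 = hour 29.
Formula-sheet prep must finish before final review (must start by hour 29). With a 4-hour duration, formula-sheet prep must start by 29 − 4 = hour 25.
Since formula-sheet prep (must start by hour 25, minus 1-hour gap → hour 24) depends on it, group study must finish by hour 24. Backing off its 8-hour duration gives a latest start of hour 16.
Nothing follows note summarizing; the deadline of hour 32 is its only limit. It must start by 32 − 4 = hour 28.
Error review feeds group study (must start by hour 16, minus 2-hour gap → hour 14); note summarizing (must start by hour 28). Taking the minimum, error review must finish by hour 14 and start by 14 − 2 = hour 12.
For lecture review: error review (must start by hour 12); group study (must start by hour 16, minus 3-hour gap → hour 13). The most restrictive is hour 12; with a 3-hour duration, lecture review must start by hour 9.

9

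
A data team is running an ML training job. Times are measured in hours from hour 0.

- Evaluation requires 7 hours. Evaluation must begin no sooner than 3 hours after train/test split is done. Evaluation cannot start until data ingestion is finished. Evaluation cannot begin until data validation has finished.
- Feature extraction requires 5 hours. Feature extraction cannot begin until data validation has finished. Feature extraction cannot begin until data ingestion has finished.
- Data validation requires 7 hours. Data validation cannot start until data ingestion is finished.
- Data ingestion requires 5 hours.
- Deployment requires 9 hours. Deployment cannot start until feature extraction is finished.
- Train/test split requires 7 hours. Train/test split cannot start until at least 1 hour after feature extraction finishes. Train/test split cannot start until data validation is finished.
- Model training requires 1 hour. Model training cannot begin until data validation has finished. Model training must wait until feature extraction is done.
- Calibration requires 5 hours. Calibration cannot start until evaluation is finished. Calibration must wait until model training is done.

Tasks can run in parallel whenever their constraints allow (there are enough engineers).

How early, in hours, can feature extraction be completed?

Nothing blocks data ingestion, so it runs from hour 0 to hour 5.
Data validation cannot begin until data ingestion (finishes hour 5). It runs from hour 5 to 5 + 7 = hour 12.
Feature extraction needs all of data validation (finishes hour 12); data ingestion (finishes hour 5). That puts its earliest start at hour 12; it finishes at 12 + 5 = hour 17.

17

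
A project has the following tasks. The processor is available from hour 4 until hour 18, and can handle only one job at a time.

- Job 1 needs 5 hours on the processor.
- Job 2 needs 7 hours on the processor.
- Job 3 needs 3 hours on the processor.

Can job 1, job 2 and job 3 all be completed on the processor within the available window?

No

The processor window is 18 − 4 = 14 hours.
Running back to back, the jobs need 5 + 7 + 3 = 15 hours on the processor.
Since 15 > 14, they cannot all fit.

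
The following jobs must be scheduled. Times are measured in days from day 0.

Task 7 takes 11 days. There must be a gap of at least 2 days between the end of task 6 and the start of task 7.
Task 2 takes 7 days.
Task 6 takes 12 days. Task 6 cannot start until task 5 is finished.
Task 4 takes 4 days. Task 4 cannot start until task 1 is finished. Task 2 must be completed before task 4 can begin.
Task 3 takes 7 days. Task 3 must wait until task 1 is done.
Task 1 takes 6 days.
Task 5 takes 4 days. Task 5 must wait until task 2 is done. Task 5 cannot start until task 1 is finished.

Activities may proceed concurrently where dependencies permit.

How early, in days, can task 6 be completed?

Task 2 has no prerequisites, so it starts at day 0 and finishes at day 7.
Task 1 can start immediately at day 0; it finishes at day 6.
Task 5 needs all of task 2 (finishes day 7); task 1 (finishes day 6). That puts its earliest start at day 7; it finishes at 7 + 4 = day 11.
Task 6 waits on task 5 (finishes day 11), so it starts at day 11 and finishes at 11 + 12 = day 23.

23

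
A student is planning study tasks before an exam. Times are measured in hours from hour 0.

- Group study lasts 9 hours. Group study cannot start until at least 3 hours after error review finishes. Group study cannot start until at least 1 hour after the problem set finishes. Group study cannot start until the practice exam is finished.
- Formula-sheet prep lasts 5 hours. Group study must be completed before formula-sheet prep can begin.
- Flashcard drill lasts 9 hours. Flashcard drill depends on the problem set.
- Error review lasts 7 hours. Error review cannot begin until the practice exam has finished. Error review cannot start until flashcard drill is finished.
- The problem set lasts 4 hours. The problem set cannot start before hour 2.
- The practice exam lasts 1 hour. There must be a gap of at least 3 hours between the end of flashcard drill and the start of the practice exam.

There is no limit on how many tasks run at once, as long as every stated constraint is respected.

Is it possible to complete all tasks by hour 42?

No

The problem set waits on its own release at hour 2, so it starts at hour 2 and finishes at 2 + 4 = hour 6.
After the problem set (finishes hour 6), flashcard drill can start at hour 6 and finishes at hour 15.
The practice exam cannot begin until flashcard drill (finishes hour 15, plus 3-hour gap → hour 18). It runs from hour 18 to 18 + 1 = hour 19.
Error review needs all of the practice exam (finishes hour 19); flashcard drill (finishes hour 15). That puts its earliest start at hour 19; it finishes at 19 + 7 = hour 26.
For group study: error review (finishes hour 26, plus 3-hour gap → hour 29); the problem set (finishes hour 6, plus 1-hour gap → hour 7); the practice exam (finishes hour 19). Taking the maximum gives a start of hour 29, and it finishes at 29 + 9 = hour 38.
Formula-sheet prep waits on group study (finishes hour 38), so it starts at hour 38 and finishes at 38 + 5 = hour 43.
The earliest everything can be done is hour 43, which is after the deadline of 42, so it is not possible.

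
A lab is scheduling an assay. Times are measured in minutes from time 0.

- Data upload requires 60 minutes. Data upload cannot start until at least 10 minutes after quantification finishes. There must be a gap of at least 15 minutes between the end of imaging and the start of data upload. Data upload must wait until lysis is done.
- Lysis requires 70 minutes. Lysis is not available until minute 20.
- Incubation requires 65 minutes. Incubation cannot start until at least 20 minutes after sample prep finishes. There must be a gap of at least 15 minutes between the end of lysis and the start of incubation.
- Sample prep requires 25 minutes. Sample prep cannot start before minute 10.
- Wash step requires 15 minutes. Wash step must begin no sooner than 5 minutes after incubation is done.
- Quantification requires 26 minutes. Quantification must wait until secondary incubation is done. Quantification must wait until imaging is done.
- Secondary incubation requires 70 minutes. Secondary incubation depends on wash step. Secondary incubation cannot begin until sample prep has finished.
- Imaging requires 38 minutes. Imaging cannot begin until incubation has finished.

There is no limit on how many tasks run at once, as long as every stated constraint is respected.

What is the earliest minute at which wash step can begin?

After its own release at minute 20, lysis can start at minute 20 and finishes at minute 90.
Sample prep waits on its own release at minute 10, so it starts at minute 10 and finishes at 10 + 25 = minute 35.
Incubation cannot start until sample prep (finishes minute 35, plus 20-minute gap → minute 55); lysis (finishes minute 90, plus 15-minute gap → minute 105). The controlling bound is minute 105, so incubation finishes at 105 + 65 = minute 170.
Wash step waits on incubation (finishes minute 170, plus 5-minute gap → minute 175), so the earliest it can start is minute 175.

175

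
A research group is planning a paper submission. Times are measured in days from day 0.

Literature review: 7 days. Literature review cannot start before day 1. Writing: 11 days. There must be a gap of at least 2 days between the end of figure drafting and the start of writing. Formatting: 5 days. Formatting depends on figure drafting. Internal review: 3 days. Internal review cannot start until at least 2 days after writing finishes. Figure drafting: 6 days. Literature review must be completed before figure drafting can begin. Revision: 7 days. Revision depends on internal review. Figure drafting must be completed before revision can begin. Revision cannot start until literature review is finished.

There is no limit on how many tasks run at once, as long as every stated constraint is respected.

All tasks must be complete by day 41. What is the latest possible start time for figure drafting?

10

Revision must finish by day 41; it takes 7 days, so it must start by 41 − 7 = day 34.
Internal review has to be done before revision (must start by day 34). That means finishing by day 34, i.e. starting by 34 − 3 = day 31.
Since internal review (must start by day 31, minus 2-day gap → day 29) depends on it, writing must finish by day 29. Backing off its 11-day duration gives a latest start of day 18.
Nothing follows formatting; the deadline of day 41 is its only limit. It must start by 41 − 5 = day 36.
Figure drafting feeds writing (must start by day 18, minus 2-day gap → day 16); revision (must start by day 34); formatting (must start by day 36). Taking the minimum, figure drafting must finish by day 16 and start by 16 − 6 = day 10.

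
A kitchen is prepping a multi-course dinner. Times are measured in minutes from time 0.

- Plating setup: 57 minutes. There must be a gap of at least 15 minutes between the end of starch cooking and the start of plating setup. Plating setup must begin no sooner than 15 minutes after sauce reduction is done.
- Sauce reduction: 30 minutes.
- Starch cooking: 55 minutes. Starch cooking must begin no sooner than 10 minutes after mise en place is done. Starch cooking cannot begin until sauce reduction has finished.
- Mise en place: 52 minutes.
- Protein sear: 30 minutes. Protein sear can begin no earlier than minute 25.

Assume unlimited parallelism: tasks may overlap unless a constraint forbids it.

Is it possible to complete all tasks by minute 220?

Yes

Sauce reduction can start immediately at minute 0; it finishes at minute 30.
Protein sear waits on its own release at minute 25, so it starts at minute 25 and finishes at 25 + 30 = minute 55.
Mise en place has no prerequisites, so it starts at minute 0 and finishes at minute 52.
Starch cooking cannot start until mise en place (finishes minute 52, plus 10-minute gap → minute 62); sauce reduction (finishes minute 30). The controlling bound is minute 62, so starch cooking finishes at 62 + 55 = minute 117.
Plating setup needs all of starch cooking (finishes minute 117, plus 15-minute gap → minute 132); sauce reduction (finishes minute 30, plus 15-minute gap → minute 45). That puts its earliest start at minute 132; it finishes at 132 + 57 = minute 189.
Every task is finished by minute 189, which is no later than the deadline of 220, so the schedule is feasible.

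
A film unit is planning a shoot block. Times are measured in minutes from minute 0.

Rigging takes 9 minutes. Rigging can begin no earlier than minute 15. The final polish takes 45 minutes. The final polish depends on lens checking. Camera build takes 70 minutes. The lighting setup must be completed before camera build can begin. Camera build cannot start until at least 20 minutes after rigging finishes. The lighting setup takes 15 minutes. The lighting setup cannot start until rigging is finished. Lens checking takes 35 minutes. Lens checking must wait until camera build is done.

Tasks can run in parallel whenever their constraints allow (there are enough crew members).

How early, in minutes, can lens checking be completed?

149

Rigging waits on its own release at minute 15, so it starts at minute 15 and finishes at 15 + 9 = minute 24.
The lighting setup cannot begin until rigging (finishes minute 24). It runs from minute 24 to 24 + 15 = minute 39.
Camera build needs all of the lighting setup (finishes minute 39); rigging (finishes minute 24, plus 20-minute gap → minute 44). That puts its earliest start at minute 44; it finishes at 44 + 70 = minute 114.
Lens checking cannot begin until camera build (finishes minute 114). It runs from minute 114 to 114 + 35 = minute 149.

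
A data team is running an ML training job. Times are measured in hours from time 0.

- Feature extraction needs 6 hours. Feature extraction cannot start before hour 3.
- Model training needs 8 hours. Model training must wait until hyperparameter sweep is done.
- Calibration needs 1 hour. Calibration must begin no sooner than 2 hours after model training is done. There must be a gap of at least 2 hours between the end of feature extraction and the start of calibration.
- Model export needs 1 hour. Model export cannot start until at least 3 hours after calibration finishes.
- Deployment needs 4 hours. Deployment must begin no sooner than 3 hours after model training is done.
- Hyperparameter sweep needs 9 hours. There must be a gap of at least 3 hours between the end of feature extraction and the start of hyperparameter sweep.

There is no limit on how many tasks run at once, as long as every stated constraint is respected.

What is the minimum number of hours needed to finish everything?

36

Feature extraction waits on its own release at hour 3, so it starts at hour 3 and finishes at 3 + 6 = hour 9.
After feature extraction (finishes hour 9, plus 3-hour gap → hour 12), hyperparameter sweep can start at hour 12 and finishes at hour 21.
After hyperparameter sweep (finishes hour 21), model training can start at hour 21 and finishes at hour 29.
After model training (finishes hour 29, plus 3-hour gap → hour 32), deployment can start at hour 32 and finishes at hour 36.
Calibration needs all of model training (finishes hour 29, plus 2-hour gap → hour 31); feature extraction (finishes hour 9, plus 2-hour gap → hour 11). That puts its earliest start at hour 31; it finishes at 31 + 1 = hour 32.
Model export waits on calibration (finishes hour 32, plus 3-hour gap → hour 35), so it starts at hour 35 and finishes at 35 + 1 = hour 36.
All tasks are finished once the last one completes. Finish times: Feature extraction at 9, Hyperparameter sweep at 21, Model training at 29, Calibration at 32, Model export at 36, Deployment at 36. The latest is hour 36.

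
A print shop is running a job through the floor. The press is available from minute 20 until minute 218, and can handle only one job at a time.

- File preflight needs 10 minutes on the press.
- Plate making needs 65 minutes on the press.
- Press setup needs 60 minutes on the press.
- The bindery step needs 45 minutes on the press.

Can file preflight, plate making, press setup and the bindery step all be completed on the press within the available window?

Yes

The press window is 218 − 20 = 198 minutes.
Running back to back, the jobs need 10 + 65 + 60 + 45 = 180 minutes on the press.
Since 180 ≤ 198, they fit within the window.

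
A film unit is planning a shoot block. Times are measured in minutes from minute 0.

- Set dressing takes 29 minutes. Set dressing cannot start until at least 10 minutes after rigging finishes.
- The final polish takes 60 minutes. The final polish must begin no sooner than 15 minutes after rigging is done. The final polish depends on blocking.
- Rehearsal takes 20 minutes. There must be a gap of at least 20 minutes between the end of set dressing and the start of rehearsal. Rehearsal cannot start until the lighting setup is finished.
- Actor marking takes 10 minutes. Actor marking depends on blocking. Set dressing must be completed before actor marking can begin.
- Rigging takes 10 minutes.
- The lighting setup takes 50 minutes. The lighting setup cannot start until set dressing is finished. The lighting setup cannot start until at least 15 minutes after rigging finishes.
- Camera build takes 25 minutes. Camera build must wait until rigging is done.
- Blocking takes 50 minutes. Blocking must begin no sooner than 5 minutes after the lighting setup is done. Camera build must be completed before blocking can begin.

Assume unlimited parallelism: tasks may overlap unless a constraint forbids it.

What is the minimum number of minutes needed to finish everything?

Rigging can start immediately at minute 0; it finishes at minute 10.
Camera build waits on rigging (finishes minute 10), so it starts at minute 10 and finishes at 10 + 25 = minute 35.
Set dressing waits on rigging (finishes minute 10, plus 10-minute gap → minute 20), so it starts at minute 20 and finishes at 20 + 29 = minute 49.
The lighting setup has to wait for set dressing (finishes minute 49); rigging (finishes minute 10, plus 15-minute gap → minute 25). The latest of these is minute 49, so the lighting setup runs minute 49 to 49 + 50 = minute 99.
For rehearsal: set dressing (finishes minute 49, plus 20-minute gap → minute 69); the lighting setup (finishes minute 99). Taking the maximum gives a start of minute 99, and it finishes at 99 + 20 = minute 119.
Blocking has to wait for the lighting setup (finishes minute 99, plus 5-minute gap → minute 104); camera build (finishes minute 35). The latest of these is minute 104, so blocking runs minute 104 to 104 + 50 = minute 154.
The final polish cannot start until rigging (finishes minute 10, plus 15-minute gap → minute 25); blocking (finishes minute 154). The controlling bound is minute 154, so the final polish finishes at 154 + 60 = minute 214.
Actor marking needs all of blocking (finishes minute 154); set dressing (finishes minute 49). That puts its earliest start at minute 154; it finishes at 154 + 10 = minute 164.
All tasks are finished once the last one completes. Finish times: Rigging at 10, Set dressing at 49, The lighting setup at 99, Camera build at 35, Blocking at 154, Actor marking at 164, Rehearsal at 119, The final polish at 214. The latest is minute 214.

214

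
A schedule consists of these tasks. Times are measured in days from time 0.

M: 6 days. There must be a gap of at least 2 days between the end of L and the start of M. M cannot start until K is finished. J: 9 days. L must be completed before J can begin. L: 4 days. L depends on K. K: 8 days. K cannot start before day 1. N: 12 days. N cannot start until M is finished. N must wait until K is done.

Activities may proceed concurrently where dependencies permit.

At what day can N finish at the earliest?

33

K cannot begin until its own release at day 1. It runs from day 1 to 1 + 8 = day 9.
L waits on K (finishes day 9), so it starts at day 9 and finishes at 9 + 4 = day 13.
M has to wait for L (finishes day 13, plus 2-day gap → day 15); K (finishes day 9). The latest of these is day 15, so M runs day 15 to 15 + 6 = day 21.
N cannot start until M (finishes day 21); K (finishes day 9). The controlling bound is day 21, so N finishes at 21 + 12 = day 33.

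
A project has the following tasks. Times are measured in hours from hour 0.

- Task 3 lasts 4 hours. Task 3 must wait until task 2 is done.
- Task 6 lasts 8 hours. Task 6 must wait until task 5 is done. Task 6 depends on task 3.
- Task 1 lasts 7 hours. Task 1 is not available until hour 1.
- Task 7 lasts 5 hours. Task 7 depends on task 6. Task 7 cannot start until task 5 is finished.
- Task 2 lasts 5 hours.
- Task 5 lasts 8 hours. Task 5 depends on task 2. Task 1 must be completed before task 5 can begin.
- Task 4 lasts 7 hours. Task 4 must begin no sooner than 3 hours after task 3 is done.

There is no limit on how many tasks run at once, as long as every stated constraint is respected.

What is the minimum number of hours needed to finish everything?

Task 2 has no prerequisites, so it starts at hour 0 and finishes at hour 5.
After task 2 (finishes hour 5), task 3 can start at hour 5 and finishes at hour 9.
After task 3 (finishes hour 9, plus 3-hour gap → hour 12), task 4 can start at hour 12 and finishes at hour 19.
After its own release at hour 1, task 1 can start at hour 1 and finishes at hour 8.
For task 5: task 2 (finishes hour 5); task 1 (finishes hour 8). Taking the maximum gives a start of hour 8, and it finishes at 8 + 8 = hour 16.
Task 6 has to wait for task 5 (finishes hour 16); task 3 (finishes hour 9). The latest of these is hour 16, so task 6 runs hour 16 to 16 + 8 = hour 24.
Task 7 cannot start until task 6 (finishes hour 24); task 5 (finishes hour 16). The controlling bound is hour 24, so task 7 finishes at 24 + 5 = hour 29.
All tasks are finished once the last one completes. Finish times: Task 1 at 8, Task 2 at 5, Task 3 at 9, Task 4 at 19, Task 5 at 16, Task 6 at 24, Task 7 at 29. The latest is hour 29.

29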